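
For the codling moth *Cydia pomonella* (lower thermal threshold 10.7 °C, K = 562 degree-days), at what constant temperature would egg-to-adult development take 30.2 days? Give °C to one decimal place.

29.3 °C

Required daily accumulation = 562 / 30.2 = 18.609 DD/day.
T = T_base + 18.609 = 10.7 + 18.609 = 29.309 ≈ 29.3 °C.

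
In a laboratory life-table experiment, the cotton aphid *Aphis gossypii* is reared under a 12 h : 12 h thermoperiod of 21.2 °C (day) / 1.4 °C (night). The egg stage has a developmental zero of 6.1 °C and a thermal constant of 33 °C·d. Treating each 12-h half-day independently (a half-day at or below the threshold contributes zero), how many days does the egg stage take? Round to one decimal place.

Day half: max(0, 21.2 − 6.1) × 0.5 = 15.1 × 0.5 = 7.55 DD.
Night half: max(0, 1.4 − 6.1) × 0.5 = 0.0 × 0.5 = 0.00 DD.
Per 24 h: 7.55 DD/day.
Duration = 33 / 7.55 = 4.371 ≈ 4.4 days.

4.4 days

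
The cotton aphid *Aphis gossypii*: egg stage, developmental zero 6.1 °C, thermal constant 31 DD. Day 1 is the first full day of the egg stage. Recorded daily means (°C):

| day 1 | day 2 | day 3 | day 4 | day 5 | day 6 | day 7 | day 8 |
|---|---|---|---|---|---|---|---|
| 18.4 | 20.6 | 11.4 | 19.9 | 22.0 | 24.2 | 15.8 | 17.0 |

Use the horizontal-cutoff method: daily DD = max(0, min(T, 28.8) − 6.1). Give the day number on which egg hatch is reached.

day 3

Daily DD above 6.1 °C (capped at 22.7): 12.3, 14.5, 5.3, 13.8, 15.9, 18.1, 9.7, 10.9.
Cumulative: 12.3, 26.8, 32.1, 45.9, 61.8, 79.9, 89.6, 100.5.
The total first reaches 31 DD on day 3.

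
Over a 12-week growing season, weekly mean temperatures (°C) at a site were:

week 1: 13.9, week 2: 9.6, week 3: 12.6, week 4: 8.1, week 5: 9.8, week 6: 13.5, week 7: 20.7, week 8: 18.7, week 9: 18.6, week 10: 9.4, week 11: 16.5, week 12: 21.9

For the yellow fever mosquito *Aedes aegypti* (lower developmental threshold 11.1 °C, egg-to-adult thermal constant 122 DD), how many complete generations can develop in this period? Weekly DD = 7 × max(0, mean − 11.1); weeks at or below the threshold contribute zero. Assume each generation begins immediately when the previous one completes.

Weekly DD (7 × max(0, T̄ − 11.1)): 19.6, 0.0, 10.5, 0.0, 0.0, 16.8, 67.2, 53.2, 52.5, 0.0, 37.8, 75.6.
Season total = 333.2 DD.
Complete generations = ⌊333.2 / 122⌋ = 2.

2 generations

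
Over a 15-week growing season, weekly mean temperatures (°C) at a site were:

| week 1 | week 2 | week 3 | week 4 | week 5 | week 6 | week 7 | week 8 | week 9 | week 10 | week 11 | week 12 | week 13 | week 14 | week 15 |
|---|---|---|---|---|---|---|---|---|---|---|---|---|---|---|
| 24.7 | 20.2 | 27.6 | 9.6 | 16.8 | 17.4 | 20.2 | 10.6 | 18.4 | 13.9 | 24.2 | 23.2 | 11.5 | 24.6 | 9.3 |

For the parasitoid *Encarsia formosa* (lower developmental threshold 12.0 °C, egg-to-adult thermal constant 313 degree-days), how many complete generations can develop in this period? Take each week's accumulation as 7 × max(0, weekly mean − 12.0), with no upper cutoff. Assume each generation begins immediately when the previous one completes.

Weekly DD (7 × max(0, T̄ − 12.0)): 88.9, 57.4, 109.2, 0.0, 33.6, 37.8, 57.4, 0.0, 44.8, 13.3, 85.4, 78.4, 0.0, 88.2, 0.0.
Season total = 694.4 DD.
Complete generations = ⌊694.4 / 313⌋ = 2.

2 generations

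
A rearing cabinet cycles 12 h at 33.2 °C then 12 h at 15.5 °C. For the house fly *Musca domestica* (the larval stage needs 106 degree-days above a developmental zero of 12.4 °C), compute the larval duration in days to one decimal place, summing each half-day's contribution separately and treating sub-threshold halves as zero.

Day half: max(0, 33.2 − 12.4) × 0.5 = 20.8 × 0.5 = 10.40 DD.
Night half: max(0, 15.5 − 12.4) × 0.5 = 3.1 × 0.5 = 1.55 DD.
Per 24 h: 11.95 DD/day.
Duration = 106 / 11.95 = 8.870 ≈ 8.9 days.

8.9 days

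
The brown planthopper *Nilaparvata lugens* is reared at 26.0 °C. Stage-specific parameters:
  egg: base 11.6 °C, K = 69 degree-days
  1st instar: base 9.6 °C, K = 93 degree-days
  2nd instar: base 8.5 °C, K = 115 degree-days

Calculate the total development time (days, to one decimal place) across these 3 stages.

17.0 days

egg: 69 / (26.0 − 11.6) = 69 / 14.4 = 4.792 d.
1st instar: 93 / (26.0 − 9.6) = 93 / 16.4 = 5.671 d.
2nd instar: 115 / (26.0 − 8.5) = 115 / 17.5 = 6.571 d.
Sum = 17.034 ≈ 17.0 days.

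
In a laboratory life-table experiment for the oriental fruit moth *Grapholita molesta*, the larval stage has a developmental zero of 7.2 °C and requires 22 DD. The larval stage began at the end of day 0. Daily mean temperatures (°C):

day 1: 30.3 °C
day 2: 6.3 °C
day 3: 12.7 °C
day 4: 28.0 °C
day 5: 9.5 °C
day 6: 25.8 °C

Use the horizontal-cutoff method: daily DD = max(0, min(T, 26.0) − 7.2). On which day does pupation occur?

day 3

Daily DD above 7.2 °C (capped at 18.8): 18.8, 0.0, 5.5, 18.8, 2.3, 18.6.
Cumulative: 18.8, 18.8, 24.3, 43.1, 45.4, 64.0.
The total first reaches 22 DD on day 3.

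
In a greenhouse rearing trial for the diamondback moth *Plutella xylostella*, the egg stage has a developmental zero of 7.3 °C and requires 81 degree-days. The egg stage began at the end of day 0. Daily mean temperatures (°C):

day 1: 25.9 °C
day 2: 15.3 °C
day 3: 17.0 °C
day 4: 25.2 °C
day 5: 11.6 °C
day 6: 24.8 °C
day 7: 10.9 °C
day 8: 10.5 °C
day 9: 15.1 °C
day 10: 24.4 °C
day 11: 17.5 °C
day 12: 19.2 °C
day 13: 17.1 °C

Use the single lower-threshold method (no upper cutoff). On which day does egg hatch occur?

day 8

Daily DD above 7.3 °C: 18.6, 8.0, 9.7, 17.9, 4.3, 17.5, 3.6, 3.2, 7.8, 17.1, 10.2, 11.9, 9.8.
Cumulative: 18.6, 26.6, 36.3, 54.2, 58.5, 76.0, 79.6, 82.8, 90.6, 107.7, 117.9, 129.8, 139.6.
The total first reaches 81 DD on day 8.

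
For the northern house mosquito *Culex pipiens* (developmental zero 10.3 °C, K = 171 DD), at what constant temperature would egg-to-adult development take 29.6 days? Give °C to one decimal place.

Required daily accumulation = 171 / 29.6 = 5.777 DD/day.
T = T_base + 5.777 = 10.3 + 5.777 = 16.077 ≈ 16.1 °C.

16.1 °C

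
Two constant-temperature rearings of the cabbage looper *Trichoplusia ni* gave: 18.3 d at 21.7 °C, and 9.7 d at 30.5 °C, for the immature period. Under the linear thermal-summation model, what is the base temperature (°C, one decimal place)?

Linear rate model ⇒ the product D·(T − T_b) is constant across temperatures.
18.3·(21.7 − T_b) = 9.7·(30.5 − T_b)
T_b = (18.3·21.7 − 9.7·30.5) / (18.3 − 9.7) = 101.26 / 8.6 = 11.774 °C ≈ 11.8 °C.

11.8 °C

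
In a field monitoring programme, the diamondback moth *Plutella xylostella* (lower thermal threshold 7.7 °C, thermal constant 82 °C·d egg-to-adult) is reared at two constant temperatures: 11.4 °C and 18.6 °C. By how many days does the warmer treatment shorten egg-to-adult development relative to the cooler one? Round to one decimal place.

14.6 days

At 11.4 °C: 82 / (11.4 − 7.7) = 82 / 3.7 = 22.162 d.
At 18.6 °C: 82 / (18.6 − 7.7) = 82 / 10.9 = 7.523 d.
Difference = |22.162 − 7.523| = 14.639 ≈ 14.6 days.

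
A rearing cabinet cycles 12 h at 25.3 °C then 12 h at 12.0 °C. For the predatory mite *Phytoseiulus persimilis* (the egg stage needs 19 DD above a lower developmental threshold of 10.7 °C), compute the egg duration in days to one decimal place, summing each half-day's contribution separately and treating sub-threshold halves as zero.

Day half: max(0, 25.3 − 10.7) × 0.5 = 14.6 × 0.5 = 7.30 DD.
Night half: max(0, 12.0 − 10.7) × 0.5 = 1.3 × 0.5 = 0.65 DD.
Per 24 h: 7.95 DD/day.
Duration = 19 / 7.95 = 2.390 ≈ 2.4 days.

2.4 days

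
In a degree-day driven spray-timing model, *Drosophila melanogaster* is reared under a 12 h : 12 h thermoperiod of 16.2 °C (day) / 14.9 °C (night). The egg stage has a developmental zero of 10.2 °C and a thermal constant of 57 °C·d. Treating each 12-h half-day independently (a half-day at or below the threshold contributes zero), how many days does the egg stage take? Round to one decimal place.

10.7 days

Day half: max(0, 16.2 − 10.2) × 0.5 = 6.0 × 0.5 = 3.00 DD.
Night half: max(0, 14.9 − 10.2) × 0.5 = 4.7 × 0.5 = 2.35 DD.
Per 24 h: 5.35 DD/day.
Duration = 57 / 5.35 = 10.654 ≈ 10.7 days.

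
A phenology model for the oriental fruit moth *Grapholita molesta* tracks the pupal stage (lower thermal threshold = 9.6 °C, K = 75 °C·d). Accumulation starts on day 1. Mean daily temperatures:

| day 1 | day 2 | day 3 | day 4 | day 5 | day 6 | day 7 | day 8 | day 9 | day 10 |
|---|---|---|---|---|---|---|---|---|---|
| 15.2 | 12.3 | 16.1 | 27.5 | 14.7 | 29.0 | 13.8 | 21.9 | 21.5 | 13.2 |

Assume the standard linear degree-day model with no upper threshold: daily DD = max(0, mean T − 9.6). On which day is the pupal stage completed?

day 9

Daily DD above 9.6 °C: 5.6, 2.7, 6.5, 17.9, 5.1, 19.4, 4.2, 12.3, 11.9, 3.6.
Cumulative: 5.6, 8.3, 14.8, 32.7, 37.8, 57.2, 61.4, 73.7, 85.6, 89.2.
The total first reaches 75 DD on day 9.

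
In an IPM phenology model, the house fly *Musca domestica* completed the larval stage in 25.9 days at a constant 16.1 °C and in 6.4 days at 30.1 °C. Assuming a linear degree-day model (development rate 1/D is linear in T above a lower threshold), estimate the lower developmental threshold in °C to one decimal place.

11.5 °C

Equal thermal constants: D₁(T₁ − T_b) = D₂(T₂ − T_b).
25.9·(16.1 − T_b) = 6.4·(30.1 − T_b)
T_b = (25.9·16.1 − 6.4·30.1) / (25.9 − 6.4) = 224.35 / 19.5 = 11.505 °C ≈ 11.5 °C.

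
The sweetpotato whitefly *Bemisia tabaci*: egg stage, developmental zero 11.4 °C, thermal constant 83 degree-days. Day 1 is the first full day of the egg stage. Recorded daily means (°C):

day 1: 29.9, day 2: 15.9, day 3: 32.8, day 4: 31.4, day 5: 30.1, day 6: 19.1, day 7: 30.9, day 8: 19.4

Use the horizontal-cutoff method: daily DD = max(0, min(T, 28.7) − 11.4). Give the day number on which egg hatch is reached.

day 7

Daily DD above 11.4 °C (capped at 17.3): 17.3, 4.5, 17.3, 17.3, 17.3, 7.7, 17.3, 8.0.
Cumulative: 17.3, 21.8, 39.1, 56.4, 73.7, 81.4, 98.7, 106.7.
The total first reaches 83 DD on day 7.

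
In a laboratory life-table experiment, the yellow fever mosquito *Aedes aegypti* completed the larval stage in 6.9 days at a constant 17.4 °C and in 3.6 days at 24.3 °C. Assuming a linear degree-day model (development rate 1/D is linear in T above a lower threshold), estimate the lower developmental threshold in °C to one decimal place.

Equal thermal constants: D₁(T₁ − T_b) = D₂(T₂ − T_b).
6.9·(17.4 − T_b) = 3.6·(24.3 − T_b)
T_b = (6.9·17.4 − 3.6·24.3) / (6.9 − 3.6) = 32.58 / 3.3 = 9.873 °C ≈ 9.9 °C.

9.9 °C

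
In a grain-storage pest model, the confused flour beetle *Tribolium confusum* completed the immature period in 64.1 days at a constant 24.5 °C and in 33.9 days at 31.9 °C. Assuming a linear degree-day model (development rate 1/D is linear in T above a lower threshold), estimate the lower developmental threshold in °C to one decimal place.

16.2 °C

Linear rate model ⇒ the product D·(T − T_b) is constant across temperatures.
64.1·(24.5 − T_b) = 33.9·(31.9 − T_b)
T_b = (64.1·24.5 − 33.9·31.9) / (64.1 − 33.9) = 489.04 / 30.2 = 16.193 °C ≈ 16.2 °C.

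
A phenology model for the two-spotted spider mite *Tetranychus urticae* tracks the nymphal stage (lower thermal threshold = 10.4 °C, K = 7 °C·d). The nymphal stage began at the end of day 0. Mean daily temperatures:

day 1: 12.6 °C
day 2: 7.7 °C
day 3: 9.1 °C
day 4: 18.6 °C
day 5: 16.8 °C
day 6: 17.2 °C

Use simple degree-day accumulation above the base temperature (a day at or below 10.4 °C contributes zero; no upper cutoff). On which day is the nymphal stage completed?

day 4

Daily DD above 10.4 °C: 2.2, 0.0, 0.0, 8.2, 6.4, 6.8.
Cumulative: 2.2, 2.2, 2.2, 10.4, 16.8, 23.6.
The total first reaches 7 DD on day 4.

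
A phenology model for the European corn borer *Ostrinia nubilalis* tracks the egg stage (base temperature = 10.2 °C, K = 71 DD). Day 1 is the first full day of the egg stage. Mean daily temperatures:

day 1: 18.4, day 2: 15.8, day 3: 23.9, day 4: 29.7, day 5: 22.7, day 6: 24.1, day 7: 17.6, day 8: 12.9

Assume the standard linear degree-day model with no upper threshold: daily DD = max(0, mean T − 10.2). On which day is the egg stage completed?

day 6

Daily DD above 10.2 °C: 8.2, 5.6, 13.7, 19.5, 12.5, 13.9, 7.4, 2.7.
Cumulative: 8.2, 13.8, 27.5, 47.0, 59.5, 73.4, 80.8, 83.5.
The total first reaches 71 DD on day 6.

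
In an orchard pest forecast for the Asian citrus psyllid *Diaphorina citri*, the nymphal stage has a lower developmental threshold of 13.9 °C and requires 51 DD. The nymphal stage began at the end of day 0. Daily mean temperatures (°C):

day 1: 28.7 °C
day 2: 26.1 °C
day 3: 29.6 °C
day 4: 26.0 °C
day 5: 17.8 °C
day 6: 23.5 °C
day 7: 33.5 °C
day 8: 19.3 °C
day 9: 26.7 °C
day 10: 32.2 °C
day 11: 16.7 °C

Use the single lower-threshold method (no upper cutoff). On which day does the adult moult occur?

day 4

Daily DD above 13.9 °C: 14.8, 12.2, 15.7, 12.1, 3.9, 9.6, 19.6, 5.4, 12.8, 18.3, 2.8.
Cumulative: 14.8, 27.0, 42.7, 54.8, 58.7, 68.3, 87.9, 93.3, 106.1, 124.4, 127.2.
The total first reaches 51 DD on day 4.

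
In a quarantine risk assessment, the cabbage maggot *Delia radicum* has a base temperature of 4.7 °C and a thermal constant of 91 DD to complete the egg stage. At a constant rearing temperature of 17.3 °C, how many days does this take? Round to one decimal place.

7.2 days

Daily accumulation = 17.3 − 4.7 = 12.6 DD/day.
Duration = 91 / 12.6 = 7.222 ≈ 7.2 days.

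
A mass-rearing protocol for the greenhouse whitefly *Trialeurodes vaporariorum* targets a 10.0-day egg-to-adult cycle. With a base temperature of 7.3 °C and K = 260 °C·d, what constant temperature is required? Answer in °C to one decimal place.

Required daily accumulation = 260 / 10.0 = 26.000 DD/day.
T = T_base + 26.000 = 7.3 + 26.000 = 33.300 ≈ 33.3 °C.

33.3 °C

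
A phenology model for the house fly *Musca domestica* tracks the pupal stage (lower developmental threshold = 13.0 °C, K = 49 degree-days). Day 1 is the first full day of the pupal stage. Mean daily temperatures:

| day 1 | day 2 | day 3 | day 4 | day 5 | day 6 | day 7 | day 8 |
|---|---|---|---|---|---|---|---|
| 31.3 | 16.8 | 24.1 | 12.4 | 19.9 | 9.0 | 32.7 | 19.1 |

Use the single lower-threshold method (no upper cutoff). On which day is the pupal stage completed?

Daily DD above 13.0 °C: 18.3, 3.8, 11.1, 0.0, 6.9, 0.0, 19.7, 6.1.
Cumulative: 18.3, 22.1, 33.2, 33.2, 40.1, 40.1, 59.8, 65.9.
The total first reaches 49 DD on day 7.

day 7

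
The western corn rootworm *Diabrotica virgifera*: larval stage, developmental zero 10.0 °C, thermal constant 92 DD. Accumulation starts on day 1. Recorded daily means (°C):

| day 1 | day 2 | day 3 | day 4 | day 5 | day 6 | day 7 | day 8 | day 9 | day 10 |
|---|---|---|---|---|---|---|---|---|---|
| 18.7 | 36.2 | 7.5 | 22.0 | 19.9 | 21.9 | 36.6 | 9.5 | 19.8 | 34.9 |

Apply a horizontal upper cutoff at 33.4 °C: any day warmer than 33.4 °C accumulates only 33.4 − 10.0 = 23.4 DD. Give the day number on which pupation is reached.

Daily DD above 10.0 °C (capped at 23.4): 8.7, 23.4, 0.0, 12.0, 9.9, 11.9, 23.4, 0.0, 9.8, 23.4.
Cumulative: 8.7, 32.1, 32.1, 44.1, 54.0, 65.9, 89.3, 89.3, 99.1, 122.5.
The total first reaches 92 DD on day 9.

day 9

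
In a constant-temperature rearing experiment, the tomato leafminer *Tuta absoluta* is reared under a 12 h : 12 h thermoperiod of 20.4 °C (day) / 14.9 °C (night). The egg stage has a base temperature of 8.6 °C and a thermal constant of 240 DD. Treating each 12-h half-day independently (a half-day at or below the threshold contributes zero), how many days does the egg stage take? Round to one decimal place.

Day half: max(0, 20.4 − 8.6) × 0.5 = 11.8 × 0.5 = 5.90 DD.
Night half: max(0, 14.9 − 8.6) × 0.5 = 6.3 × 0.5 = 3.15 DD.
Per 24 h: 9.05 DD/day.
Duration = 240 / 9.05 = 26.519 ≈ 26.5 days.

26.5 days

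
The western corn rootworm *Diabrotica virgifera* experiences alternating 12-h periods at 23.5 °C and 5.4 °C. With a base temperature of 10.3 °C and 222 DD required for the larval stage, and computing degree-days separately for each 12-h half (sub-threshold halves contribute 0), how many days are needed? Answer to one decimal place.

Day half: max(0, 23.5 − 10.3) × 0.5 = 13.2 × 0.5 = 6.60 DD.
Night half: max(0, 5.4 − 10.3) × 0.5 = 0.0 × 0.5 = 0.00 DD.
Per 24 h: 6.60 DD/day.
Duration = 222 / 6.60 = 33.636 ≈ 33.6 days.

33.6 days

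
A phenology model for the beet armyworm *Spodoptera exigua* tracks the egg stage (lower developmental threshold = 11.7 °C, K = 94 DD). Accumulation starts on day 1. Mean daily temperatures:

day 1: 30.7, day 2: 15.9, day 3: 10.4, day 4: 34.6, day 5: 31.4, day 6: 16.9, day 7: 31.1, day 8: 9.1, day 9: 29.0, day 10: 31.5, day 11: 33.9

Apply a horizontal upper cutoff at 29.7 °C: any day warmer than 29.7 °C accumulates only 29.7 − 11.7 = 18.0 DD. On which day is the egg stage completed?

Daily DD above 11.7 °C (capped at 18.0): 18.0, 4.2, 0.0, 18.0, 18.0, 5.2, 18.0, 0.0, 17.3, 18.0, 18.0.
Cumulative: 18.0, 22.2, 22.2, 40.2, 58.2, 63.4, 81.4, 81.4, 98.7, 116.7, 134.7.
The total first reaches 94 DD on day 9.

day 9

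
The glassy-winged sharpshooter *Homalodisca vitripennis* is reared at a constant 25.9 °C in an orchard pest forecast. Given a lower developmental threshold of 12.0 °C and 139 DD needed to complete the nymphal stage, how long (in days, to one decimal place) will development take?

Daily accumulation = 25.9 − 12.0 = 13.9 DD/day.
Duration = 139 / 13.9 = 10.000 ≈ 10.0 days.

10.0 days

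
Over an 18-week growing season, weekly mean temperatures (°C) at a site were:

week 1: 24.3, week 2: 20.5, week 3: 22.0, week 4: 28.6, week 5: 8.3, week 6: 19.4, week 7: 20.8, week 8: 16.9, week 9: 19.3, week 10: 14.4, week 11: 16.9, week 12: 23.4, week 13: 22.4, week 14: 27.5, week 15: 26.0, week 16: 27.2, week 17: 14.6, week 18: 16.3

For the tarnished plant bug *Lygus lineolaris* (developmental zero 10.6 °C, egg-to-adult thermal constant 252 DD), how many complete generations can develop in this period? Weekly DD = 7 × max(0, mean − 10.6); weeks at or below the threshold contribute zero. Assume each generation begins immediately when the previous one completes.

5 generations

Weekly DD (7 × max(0, T̄ − 10.6)): 95.9, 69.3, 79.8, 126.0, 0.0, 61.6, 71.4, 44.1, 60.9, 26.6, 44.1, 89.6, 82.6, 118.3, 107.8, 116.2, 28.0, 39.9.
Season total = 1262.1 DD.
Complete generations = ⌊1262.1 / 252⌋ = 5.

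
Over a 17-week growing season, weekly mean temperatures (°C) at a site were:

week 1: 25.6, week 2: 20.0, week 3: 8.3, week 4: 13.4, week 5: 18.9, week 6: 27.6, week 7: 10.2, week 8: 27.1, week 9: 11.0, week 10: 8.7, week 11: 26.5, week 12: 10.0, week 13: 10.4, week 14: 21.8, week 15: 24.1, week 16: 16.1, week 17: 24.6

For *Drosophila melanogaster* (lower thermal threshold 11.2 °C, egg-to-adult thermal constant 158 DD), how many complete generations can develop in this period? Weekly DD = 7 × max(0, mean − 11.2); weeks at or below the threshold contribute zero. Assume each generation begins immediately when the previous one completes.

Weekly DD (7 × max(0, T̄ − 11.2)): 100.8, 61.6, 0.0, 15.4, 53.9, 114.8, 0.0, 111.3, 0.0, 0.0, 107.1, 0.0, 0.0, 74.2, 90.3, 34.3, 93.8.
Season total = 857.5 DD.
Complete generations = ⌊857.5 / 158⌋ = 5.

5 generations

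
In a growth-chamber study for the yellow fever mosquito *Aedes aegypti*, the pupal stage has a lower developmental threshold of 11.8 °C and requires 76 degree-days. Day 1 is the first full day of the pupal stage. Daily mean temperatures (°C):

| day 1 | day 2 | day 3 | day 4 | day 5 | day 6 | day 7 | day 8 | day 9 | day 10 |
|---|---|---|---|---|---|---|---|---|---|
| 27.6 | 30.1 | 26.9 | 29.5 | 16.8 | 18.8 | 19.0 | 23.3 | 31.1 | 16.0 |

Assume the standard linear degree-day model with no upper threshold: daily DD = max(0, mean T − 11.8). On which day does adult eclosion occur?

day 6

Daily DD above 11.8 °C: 15.8, 18.3, 15.1, 17.7, 5.0, 7.0, 7.2, 11.5, 19.3, 4.2.
Cumulative: 15.8, 34.1, 49.2, 66.9, 71.9, 78.9, 86.1, 97.6, 116.9, 121.1.
The total first reaches 76 DD on day 6.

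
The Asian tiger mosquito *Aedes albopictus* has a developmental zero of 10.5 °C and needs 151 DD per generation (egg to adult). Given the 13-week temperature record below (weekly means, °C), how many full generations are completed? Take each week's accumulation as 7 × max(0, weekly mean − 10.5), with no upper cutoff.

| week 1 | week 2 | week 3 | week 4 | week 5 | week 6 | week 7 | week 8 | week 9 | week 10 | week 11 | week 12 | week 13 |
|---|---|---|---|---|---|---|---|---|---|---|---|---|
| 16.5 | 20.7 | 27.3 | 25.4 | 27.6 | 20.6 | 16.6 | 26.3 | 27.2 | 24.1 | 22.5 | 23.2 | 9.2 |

7 generations

Weekly DD (7 × max(0, T̄ − 10.5)): 42.0, 71.4, 117.6, 104.3, 119.7, 70.7, 42.7, 110.6, 116.9, 95.2, 84.0, 88.9, 0.0.
Season total = 1064.0 DD.
Complete generations = ⌊1064.0 / 151⌋ = 7.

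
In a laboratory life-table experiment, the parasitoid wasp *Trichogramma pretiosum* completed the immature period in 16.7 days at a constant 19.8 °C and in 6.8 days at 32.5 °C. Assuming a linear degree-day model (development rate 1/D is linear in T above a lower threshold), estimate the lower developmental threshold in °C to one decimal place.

11.1 °C

Equal thermal constants: D₁(T₁ − T_b) = D₂(T₂ − T_b).
16.7·(19.8 − T_b) = 6.8·(32.5 − T_b)
T_b = (16.7·19.8 − 6.8·32.5) / (16.7 − 6.8) = 109.66 / 9.9 = 11.077 °C ≈ 11.1 °C.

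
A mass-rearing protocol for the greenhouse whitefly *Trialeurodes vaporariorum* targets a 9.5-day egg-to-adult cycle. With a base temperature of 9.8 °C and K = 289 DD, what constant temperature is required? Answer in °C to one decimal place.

Required daily accumulation = 289 / 9.5 = 30.421 DD/day.
T = T_base + 30.421 = 9.8 + 30.421 = 40.221 ≈ 40.2 °C.

40.2 °C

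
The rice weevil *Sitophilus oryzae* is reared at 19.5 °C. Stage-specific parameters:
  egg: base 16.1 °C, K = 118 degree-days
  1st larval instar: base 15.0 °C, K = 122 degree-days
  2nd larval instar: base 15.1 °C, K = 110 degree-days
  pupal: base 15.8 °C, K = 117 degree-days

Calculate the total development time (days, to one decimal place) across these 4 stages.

118.4 days

egg: 118 / (19.5 − 16.1) = 118 / 3.4 = 34.706 d.
1st larval instar: 122 / (19.5 − 15.0) = 122 / 4.5 = 27.111 d.
2nd larval instar: 110 / (19.5 − 15.1) = 110 / 4.4 = 25.000 d.
pupal: 117 / (19.5 − 15.8) = 117 / 3.7 = 31.622 d.
Sum = 118.439 ≈ 118.4 days.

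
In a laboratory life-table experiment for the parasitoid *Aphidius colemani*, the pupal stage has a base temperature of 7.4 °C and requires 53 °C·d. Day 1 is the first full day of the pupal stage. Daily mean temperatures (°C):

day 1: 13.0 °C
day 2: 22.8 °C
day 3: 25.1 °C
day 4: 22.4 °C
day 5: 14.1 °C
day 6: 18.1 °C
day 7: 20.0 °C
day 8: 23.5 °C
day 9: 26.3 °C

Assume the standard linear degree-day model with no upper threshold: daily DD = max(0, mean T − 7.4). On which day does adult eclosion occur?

Daily DD above 7.4 °C: 5.6, 15.4, 17.7, 15.0, 6.7, 10.7, 12.6, 16.1, 18.9.
Cumulative: 5.6, 21.0, 38.7, 53.7, 60.4, 71.1, 83.7, 99.8, 118.7.
The total first reaches 53 DD on day 4.

day 4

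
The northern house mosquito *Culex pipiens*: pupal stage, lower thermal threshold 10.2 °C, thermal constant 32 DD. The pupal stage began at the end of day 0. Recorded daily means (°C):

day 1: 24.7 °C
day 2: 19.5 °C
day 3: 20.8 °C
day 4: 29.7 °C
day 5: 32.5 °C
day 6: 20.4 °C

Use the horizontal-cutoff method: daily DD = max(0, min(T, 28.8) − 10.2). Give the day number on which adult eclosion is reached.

Daily DD above 10.2 °C (capped at 18.6): 14.5, 9.3, 10.6, 18.6, 18.6, 10.2.
Cumulative: 14.5, 23.8, 34.4, 53.0, 71.6, 81.8.
The total first reaches 32 DD on day 3.

day 3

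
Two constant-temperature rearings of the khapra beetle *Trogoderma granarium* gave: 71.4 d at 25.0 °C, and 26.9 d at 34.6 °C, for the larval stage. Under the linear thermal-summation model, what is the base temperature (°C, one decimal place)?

19.2 °C

Under the model K = D·(T − T_b), so D₁·(T₁ − T_b) = D₂·(T₂ − T_b).
71.4·(25.0 − T_b) = 26.9·(34.6 − T_b)
T_b = (71.4·25.0 − 26.9·34.6) / (71.4 − 26.9) = 854.26 / 44.5 = 19.197 °C ≈ 19.2 °C.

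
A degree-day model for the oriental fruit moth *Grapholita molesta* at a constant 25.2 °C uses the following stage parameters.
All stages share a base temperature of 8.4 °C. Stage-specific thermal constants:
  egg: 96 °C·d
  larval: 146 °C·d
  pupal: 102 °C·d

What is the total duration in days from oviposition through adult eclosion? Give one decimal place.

20.5 days

Daily accumulation at 25.2 °C = 25.2 − 8.4 = 16.8 DD/day.
Total K = 96 + 146 + 102 = 344 DD.
Total duration = 344 / 16.8 = 20.476 ≈ 20.5 days.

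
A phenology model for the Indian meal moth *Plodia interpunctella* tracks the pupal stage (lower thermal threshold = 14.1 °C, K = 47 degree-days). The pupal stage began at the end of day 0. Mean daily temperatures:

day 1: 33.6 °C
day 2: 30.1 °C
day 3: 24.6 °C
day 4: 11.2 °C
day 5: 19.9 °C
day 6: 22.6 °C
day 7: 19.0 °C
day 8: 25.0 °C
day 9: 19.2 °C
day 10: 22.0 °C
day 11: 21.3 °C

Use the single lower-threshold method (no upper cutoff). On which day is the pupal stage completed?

day 5

Daily DD above 14.1 °C: 19.5, 16.0, 10.5, 0.0, 5.8, 8.5, 4.9, 10.9, 5.1, 7.9, 7.2.
Cumulative: 19.5, 35.5, 46.0, 46.0, 51.8, 60.3, 65.2, 76.1, 81.2, 89.1, 96.3.
The total first reaches 47 DD on day 5.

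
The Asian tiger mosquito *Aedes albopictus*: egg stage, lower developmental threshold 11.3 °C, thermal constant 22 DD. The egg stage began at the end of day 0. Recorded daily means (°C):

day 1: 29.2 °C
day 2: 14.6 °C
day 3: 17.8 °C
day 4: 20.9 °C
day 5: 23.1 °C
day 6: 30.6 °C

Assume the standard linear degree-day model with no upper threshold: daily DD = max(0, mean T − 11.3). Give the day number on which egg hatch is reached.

day 3

Daily DD above 11.3 °C: 17.9, 3.3, 6.5, 9.6, 11.8, 19.3.
Cumulative: 17.9, 21.2, 27.7, 37.3, 49.1, 68.4.
The total first reaches 22 DD on day 3.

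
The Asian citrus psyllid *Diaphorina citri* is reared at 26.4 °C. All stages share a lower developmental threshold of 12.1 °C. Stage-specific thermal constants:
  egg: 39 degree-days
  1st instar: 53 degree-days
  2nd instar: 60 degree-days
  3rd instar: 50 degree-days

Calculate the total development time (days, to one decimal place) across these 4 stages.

14.1 days

Daily accumulation at 26.4 °C = 26.4 − 12.1 = 14.3 DD/day.
Total K = 39 + 53 + 60 + 50 = 202 DD.
Total duration = 202 / 14.3 = 14.126 ≈ 14.1 days.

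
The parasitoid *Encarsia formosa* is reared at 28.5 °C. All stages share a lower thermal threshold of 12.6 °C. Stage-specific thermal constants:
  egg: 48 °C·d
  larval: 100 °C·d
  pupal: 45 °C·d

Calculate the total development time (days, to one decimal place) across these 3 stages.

12.1 days

Daily accumulation at 28.5 °C = 28.5 − 12.6 = 15.9 DD/day.
Total K = 48 + 100 + 45 = 193 DD.
Total duration = 193 / 15.9 = 12.138 ≈ 12.1 days.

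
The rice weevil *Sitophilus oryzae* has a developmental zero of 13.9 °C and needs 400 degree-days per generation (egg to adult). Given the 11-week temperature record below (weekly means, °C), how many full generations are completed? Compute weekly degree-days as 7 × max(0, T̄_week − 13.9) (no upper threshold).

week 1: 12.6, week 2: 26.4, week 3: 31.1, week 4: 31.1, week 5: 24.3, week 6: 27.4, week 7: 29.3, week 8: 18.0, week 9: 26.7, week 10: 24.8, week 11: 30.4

2 generations

Weekly DD (7 × max(0, T̄ − 13.9)): 0.0, 87.5, 120.4, 120.4, 72.8, 94.5, 107.8, 28.7, 89.6, 76.3, 115.5.
Season total = 913.5 DD.
Complete generations = ⌊913.5 / 400⌋ = 2.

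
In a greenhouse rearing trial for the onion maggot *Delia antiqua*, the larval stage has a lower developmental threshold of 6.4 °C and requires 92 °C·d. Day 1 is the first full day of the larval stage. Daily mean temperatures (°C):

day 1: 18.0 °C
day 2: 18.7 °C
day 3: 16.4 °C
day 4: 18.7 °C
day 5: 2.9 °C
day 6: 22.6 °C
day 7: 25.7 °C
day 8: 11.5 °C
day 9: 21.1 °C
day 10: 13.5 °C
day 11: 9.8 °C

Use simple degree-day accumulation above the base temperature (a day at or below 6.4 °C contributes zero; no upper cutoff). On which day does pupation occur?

Daily DD above 6.4 °C: 11.6, 12.3, 10.0, 12.3, 0.0, 16.2, 19.3, 5.1, 14.7, 7.1, 3.4.
Cumulative: 11.6, 23.9, 33.9, 46.2, 46.2, 62.4, 81.7, 86.8, 101.5, 108.6, 112.0.
The total first reaches 92 DD on day 9.

day 9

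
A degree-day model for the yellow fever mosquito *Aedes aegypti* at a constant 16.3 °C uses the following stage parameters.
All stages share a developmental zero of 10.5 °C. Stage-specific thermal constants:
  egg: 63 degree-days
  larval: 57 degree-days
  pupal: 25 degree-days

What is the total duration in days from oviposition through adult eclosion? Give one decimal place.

25.0 days

Daily accumulation at 16.3 °C = 16.3 − 10.5 = 5.8 DD/day.
Total K = 63 + 57 + 25 = 145 DD.
Total duration = 145 / 5.8 = 25.000 ≈ 25.0 days.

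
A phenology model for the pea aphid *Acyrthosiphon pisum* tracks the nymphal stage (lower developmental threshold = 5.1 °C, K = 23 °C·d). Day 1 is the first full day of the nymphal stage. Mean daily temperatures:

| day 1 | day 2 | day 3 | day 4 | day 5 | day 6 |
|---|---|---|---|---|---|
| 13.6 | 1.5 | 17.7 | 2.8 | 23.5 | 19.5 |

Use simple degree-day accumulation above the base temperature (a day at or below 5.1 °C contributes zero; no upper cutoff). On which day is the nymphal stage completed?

day 5

Daily DD above 5.1 °C: 8.5, 0.0, 12.6, 0.0, 18.4, 14.4.
Cumulative: 8.5, 8.5, 21.1, 21.1, 39.5, 53.9.
The total first reaches 23 DD on day 5.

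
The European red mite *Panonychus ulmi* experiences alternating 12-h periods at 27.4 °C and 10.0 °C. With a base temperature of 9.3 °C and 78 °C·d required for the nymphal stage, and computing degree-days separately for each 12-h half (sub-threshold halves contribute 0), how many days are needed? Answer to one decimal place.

Day half: max(0, 27.4 − 9.3) × 0.5 = 18.1 × 0.5 = 9.05 DD.
Night half: max(0, 10.0 − 9.3) × 0.5 = 0.7 × 0.5 = 0.35 DD.
Per 24 h: 9.40 DD/day.
Duration = 78 / 9.40 = 8.298 ≈ 8.3 days.

8.3 days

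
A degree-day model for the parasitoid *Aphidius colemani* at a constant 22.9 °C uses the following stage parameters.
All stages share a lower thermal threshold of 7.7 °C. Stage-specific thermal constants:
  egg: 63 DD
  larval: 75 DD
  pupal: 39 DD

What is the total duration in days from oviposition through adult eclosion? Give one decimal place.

Daily accumulation at 22.9 °C = 22.9 − 7.7 = 15.2 DD/day.
Total K = 63 + 75 + 39 = 177 DD.
Total duration = 177 / 15.2 = 11.645 ≈ 11.6 days.

11.6 days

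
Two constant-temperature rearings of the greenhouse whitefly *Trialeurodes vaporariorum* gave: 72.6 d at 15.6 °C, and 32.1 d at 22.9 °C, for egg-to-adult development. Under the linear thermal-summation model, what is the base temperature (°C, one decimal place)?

Under the model K = D·(T − T_b), so D₁·(T₁ − T_b) = D₂·(T₂ − T_b).
72.6·(15.6 − T_b) = 32.1·(22.9 − T_b)
T_b = (72.6·15.6 − 32.1·22.9) / (72.6 − 32.1) = 397.47 / 40.5 = 9.814 °C ≈ 9.8 °C.

9.8 °C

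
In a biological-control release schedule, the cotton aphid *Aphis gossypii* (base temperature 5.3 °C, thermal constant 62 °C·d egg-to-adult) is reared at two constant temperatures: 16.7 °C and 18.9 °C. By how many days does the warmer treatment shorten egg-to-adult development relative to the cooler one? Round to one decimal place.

0.9 days

At 16.7 °C: 62 / (16.7 − 5.3) = 62 / 11.4 = 5.439 d.
At 18.9 °C: 62 / (18.9 − 5.3) = 62 / 13.6 = 4.559 d.
Difference = |5.439 − 4.559| = 0.880 ≈ 0.9 days.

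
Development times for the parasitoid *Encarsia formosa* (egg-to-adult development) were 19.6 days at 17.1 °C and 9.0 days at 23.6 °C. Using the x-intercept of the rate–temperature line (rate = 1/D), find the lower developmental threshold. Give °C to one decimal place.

Linear rate model ⇒ the product D·(T − T_b) is constant across temperatures.
19.6·(17.1 − T_b) = 9.0·(23.6 − T_b)
T_b = (19.6·17.1 − 9.0·23.6) / (19.6 − 9.0) = 122.76 / 10.6 = 11.581 °C ≈ 11.6 °C.

11.6 °C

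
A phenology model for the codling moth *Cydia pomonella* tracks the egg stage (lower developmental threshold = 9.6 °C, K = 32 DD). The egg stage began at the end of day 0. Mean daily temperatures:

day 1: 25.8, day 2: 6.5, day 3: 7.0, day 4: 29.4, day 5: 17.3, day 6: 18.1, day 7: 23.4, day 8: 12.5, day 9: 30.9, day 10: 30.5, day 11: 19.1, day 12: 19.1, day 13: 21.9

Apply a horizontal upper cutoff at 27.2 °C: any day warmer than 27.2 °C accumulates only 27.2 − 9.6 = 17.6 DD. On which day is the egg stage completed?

day 4

Daily DD above 9.6 °C (capped at 17.6): 16.2, 0.0, 0.0, 17.6, 7.7, 8.5, 13.8, 2.9, 17.6, 17.6, 9.5, 9.5, 12.3.
Cumulative: 16.2, 16.2, 16.2, 33.8, 41.5, 50.0, 63.8, 66.7, 84.3, 101.9, 111.4, 120.9, 133.2.
The total first reaches 32 DD on day 4.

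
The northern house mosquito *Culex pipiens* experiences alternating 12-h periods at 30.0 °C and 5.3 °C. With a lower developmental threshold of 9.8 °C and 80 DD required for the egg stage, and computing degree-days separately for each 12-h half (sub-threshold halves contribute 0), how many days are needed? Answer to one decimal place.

Day half: max(0, 30.0 − 9.8) × 0.5 = 20.2 × 0.5 = 10.10 DD.
Night half: max(0, 5.3 − 9.8) × 0.5 = 0.0 × 0.5 = 0.00 DD.
Per 24 h: 10.10 DD/day.
Duration = 80 / 10.10 = 7.921 ≈ 7.9 days.

7.9 days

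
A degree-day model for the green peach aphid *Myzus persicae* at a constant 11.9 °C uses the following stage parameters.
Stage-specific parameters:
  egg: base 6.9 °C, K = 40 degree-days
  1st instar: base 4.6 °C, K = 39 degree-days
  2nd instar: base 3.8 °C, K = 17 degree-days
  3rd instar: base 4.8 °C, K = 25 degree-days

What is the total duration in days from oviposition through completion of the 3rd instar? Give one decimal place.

egg: 40 / (11.9 − 6.9) = 40 / 5.0 = 8.000 d.
1st instar: 39 / (11.9 − 4.6) = 39 / 7.3 = 5.342 d.
2nd instar: 17 / (11.9 − 3.8) = 17 / 8.1 = 2.099 d.
3rd instar: 25 / (11.9 − 4.8) = 25 / 7.1 = 3.521 d.
Sum = 18.962 ≈ 19.0 days.

19.0 days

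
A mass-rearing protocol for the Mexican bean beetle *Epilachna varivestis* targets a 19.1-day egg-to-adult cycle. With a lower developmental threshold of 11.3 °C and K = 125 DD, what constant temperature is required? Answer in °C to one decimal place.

17.8 °C

Required daily accumulation = 125 / 19.1 = 6.545 DD/day.
T = T_base + 6.545 = 11.3 + 6.545 = 17.845 ≈ 17.8 °C.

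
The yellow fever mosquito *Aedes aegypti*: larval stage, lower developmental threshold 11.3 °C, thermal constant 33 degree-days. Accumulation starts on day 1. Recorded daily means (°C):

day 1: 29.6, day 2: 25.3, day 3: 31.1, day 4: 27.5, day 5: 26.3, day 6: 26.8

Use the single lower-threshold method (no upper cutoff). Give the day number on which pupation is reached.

Daily DD above 11.3 °C: 18.3, 14.0, 19.8, 16.2, 15.0, 15.5.
Cumulative: 18.3, 32.3, 52.1, 68.3, 83.3, 98.8.
The total first reaches 33 DD on day 3.

day 3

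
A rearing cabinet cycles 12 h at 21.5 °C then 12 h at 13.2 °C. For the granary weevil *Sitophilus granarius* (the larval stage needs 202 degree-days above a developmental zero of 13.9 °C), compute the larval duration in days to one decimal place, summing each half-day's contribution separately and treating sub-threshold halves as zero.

53.2 days

Day half: max(0, 21.5 − 13.9) × 0.5 = 7.6 × 0.5 = 3.80 DD.
Night half: max(0, 13.2 − 13.9) × 0.5 = 0.0 × 0.5 = 0.00 DD.
Per 24 h: 3.80 DD/day.
Duration = 202 / 3.80 = 53.158 ≈ 53.2 days.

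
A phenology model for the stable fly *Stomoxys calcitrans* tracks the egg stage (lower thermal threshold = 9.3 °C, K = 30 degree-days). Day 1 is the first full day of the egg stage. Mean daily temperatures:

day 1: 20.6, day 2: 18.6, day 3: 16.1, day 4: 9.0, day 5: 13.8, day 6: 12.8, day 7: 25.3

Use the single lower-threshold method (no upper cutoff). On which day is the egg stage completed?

Daily DD above 9.3 °C: 11.3, 9.3, 6.8, 0.0, 4.5, 3.5, 16.0.
Cumulative: 11.3, 20.6, 27.4, 27.4, 31.9, 35.4, 51.4.
The total first reaches 30 DD on day 5.

day 5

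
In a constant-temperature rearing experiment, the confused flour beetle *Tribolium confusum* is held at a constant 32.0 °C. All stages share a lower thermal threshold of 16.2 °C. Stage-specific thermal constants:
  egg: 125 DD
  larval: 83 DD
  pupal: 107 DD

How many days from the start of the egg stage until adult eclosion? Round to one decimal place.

Daily accumulation at 32.0 °C = 32.0 − 16.2 = 15.8 DD/day.
Total K = 125 + 83 + 107 = 315 DD.
Total duration = 315 / 15.8 = 19.937 ≈ 19.9 days.

19.9 days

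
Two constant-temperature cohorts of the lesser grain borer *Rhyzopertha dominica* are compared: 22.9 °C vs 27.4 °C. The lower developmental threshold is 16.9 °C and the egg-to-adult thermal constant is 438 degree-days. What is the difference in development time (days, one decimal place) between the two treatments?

31.3 days

At 22.9 °C: 438 / (22.9 − 16.9) = 438 / 6.0 = 73.000 d.
At 27.4 °C: 438 / (27.4 − 16.9) = 438 / 10.5 = 41.714 d.
Difference = |73.000 − 41.714| = 31.286 ≈ 31.3 days.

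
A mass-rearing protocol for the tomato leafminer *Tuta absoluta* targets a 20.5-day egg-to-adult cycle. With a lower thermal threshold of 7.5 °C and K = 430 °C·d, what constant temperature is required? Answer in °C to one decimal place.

28.5 °C

Required daily accumulation = 430 / 20.5 = 20.976 DD/day.
T = T_base + 20.976 = 7.5 + 20.976 = 28.476 ≈ 28.5 °C.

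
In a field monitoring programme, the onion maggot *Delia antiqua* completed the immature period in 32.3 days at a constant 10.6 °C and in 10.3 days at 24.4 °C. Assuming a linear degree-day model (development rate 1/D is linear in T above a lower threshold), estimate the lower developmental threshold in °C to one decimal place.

Under the model K = D·(T − T_b), so D₁·(T₁ − T_b) = D₂·(T₂ − T_b).
32.3·(10.6 − T_b) = 10.3·(24.4 − T_b)
T_b = (32.3·10.6 − 10.3·24.4) / (32.3 − 10.3) = 91.06 / 22.0 = 4.139 °C ≈ 4.1 °C.

4.1 °C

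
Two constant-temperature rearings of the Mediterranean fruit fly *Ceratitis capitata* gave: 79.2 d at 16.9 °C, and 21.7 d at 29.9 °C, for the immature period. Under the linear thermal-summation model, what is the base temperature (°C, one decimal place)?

12.0 °C

Under the model K = D·(T − T_b), so D₁·(T₁ − T_b) = D₂·(T₂ − T_b).
79.2·(16.9 − T_b) = 21.7·(29.9 − T_b)
T_b = (79.2·16.9 − 21.7·29.9) / (79.2 − 21.7) = 689.65 / 57.5 = 11.994 °C ≈ 12.0 °C.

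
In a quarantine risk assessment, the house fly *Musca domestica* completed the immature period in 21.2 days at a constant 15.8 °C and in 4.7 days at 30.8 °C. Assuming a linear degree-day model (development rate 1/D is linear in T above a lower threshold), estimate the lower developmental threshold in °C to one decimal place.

Linear rate model ⇒ the product D·(T − T_b) is constant across temperatures.
21.2·(15.8 − T_b) = 4.7·(30.8 − T_b)
T_b = (21.2·15.8 − 4.7·30.8) / (21.2 − 4.7) = 190.20 / 16.5 = 11.527 °C ≈ 11.5 °C.

11.5 °C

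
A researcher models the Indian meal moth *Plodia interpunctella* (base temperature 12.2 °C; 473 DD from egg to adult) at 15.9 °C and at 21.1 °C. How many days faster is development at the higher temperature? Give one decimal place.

At 15.9 °C: 473 / (15.9 − 12.2) = 473 / 3.7 = 127.838 d.
At 21.1 °C: 473 / (21.1 − 12.2) = 473 / 8.9 = 53.146 d.
Difference = |127.838 − 53.146| = 74.692 ≈ 74.7 days.

74.7 days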